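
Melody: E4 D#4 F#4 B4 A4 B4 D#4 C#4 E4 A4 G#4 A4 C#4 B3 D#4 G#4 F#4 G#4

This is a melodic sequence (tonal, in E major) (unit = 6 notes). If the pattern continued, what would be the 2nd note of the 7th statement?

E3

The unit is 6 notes. Position-2 pitches of the 3 shown cells: D#4, C#4, B3.
Each moves down a 2nd. Continuing: A3 → G#3 → F#3 → E3.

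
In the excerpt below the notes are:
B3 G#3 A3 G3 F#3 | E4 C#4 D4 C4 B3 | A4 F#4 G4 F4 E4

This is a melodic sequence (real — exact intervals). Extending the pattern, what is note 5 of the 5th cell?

With 5-note cells, note 5 of each statement runs F#3, B3, E4.
Extending up a 4th: A4 → D5.

D5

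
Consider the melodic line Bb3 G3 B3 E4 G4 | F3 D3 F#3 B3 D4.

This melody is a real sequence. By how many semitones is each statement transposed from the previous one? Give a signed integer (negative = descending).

-5

Taking 5-note groups, the heads are Bb3, F3: the pattern moves down a 4th.
Bb3→F3 is 53 − 58 = -5 semitones.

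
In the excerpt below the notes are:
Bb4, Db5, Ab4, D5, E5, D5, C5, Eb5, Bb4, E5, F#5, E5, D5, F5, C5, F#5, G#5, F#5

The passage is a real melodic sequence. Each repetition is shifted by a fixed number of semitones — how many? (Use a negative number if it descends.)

2

The 6-note cells begin on Bb4, C5, D5 — each up a 2nd from the last.
Bb4→C5 is 72 − 70 = 2 semitones.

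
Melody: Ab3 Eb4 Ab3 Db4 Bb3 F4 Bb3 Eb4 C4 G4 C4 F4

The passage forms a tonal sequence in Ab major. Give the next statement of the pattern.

Db4 Ab4 Db4 G4

The 4-note cells begin on Ab3, Bb3, C4 — each up a 2nd from the last.
So cell 4 is Db4 Ab4 Db4 G4.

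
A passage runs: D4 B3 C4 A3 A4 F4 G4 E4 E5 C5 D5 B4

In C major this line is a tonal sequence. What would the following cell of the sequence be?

Taking 4-note groups, the heads are D4, A4, E5: the pattern moves up a 5th.
So cell 4 is B5 G5 A5 F5.

B5 G5 A5 F5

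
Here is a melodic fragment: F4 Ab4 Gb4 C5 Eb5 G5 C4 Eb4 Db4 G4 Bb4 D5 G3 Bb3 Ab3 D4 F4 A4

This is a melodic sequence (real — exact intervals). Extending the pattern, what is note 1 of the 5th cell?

A2

The unit is 6 notes. Position-1 pitches of the 3 shown cells: F4, C4, G3.
Extending down a 4th: D3 → A2.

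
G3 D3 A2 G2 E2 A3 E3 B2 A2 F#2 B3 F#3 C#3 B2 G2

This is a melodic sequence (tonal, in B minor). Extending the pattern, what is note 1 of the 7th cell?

The unit is 5 notes. Position-1 pitches of the 3 shown cells: G3, A3, B3.
Each moves up a 2nd. Continuing: C#4 → D4 → E4 → F#4.

F#4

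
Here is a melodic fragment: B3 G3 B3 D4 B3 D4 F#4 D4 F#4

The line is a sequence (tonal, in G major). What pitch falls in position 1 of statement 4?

A4

Grouping in 3s, the 1st note of each cell is B3, D4, F#4.
One more up a 3rd gives A4.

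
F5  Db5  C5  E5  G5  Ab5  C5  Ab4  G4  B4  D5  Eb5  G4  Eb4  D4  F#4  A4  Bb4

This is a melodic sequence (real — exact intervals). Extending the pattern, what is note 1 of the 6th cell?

The unit is 6 notes. Position-1 pitches of the 3 shown cells: F5, C5, G4.
Each moves down a 4th. Continuing: D4 → A3 → E3.

E3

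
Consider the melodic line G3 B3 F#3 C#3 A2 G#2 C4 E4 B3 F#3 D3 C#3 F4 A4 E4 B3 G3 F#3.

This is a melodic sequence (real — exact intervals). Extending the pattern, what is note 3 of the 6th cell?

G5

With 6-note cells, note 3 of each statement runs F#3, B3, E4.
Each moves up a 4th. Continuing: A4 → D5 → G5.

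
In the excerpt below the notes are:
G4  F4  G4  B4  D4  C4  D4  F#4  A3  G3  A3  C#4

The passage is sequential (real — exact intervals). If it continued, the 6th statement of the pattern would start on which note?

F#2

The 4-note cells begin on G4, D4, A3 — each down a 4th from the last.
Continuing: E3 → B2 → F#2. Statement 6 starts on F#2.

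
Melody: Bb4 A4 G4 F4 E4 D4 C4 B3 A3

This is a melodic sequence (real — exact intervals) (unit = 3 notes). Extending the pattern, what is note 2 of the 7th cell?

D#2

With 3-note cells, note 2 of each statement runs A4, E4, B3.
Carrying that down a 4th forward: F#3 → C#3 → G#2 → D#2.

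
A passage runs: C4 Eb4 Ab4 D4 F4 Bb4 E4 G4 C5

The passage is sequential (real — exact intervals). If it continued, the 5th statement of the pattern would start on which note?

G#4

Taking 3-note groups, the heads are C4, D4, E4: the pattern moves up a 2nd.
Continuing: F#4 → G#4. Statement 5 starts on G#4.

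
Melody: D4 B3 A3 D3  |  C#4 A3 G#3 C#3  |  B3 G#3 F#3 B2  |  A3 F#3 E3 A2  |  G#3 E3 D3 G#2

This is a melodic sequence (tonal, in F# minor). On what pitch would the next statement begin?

With a 4-note motive the entries are D4, C#4, B3, A3, G#3, each down a 2nd from the previous.
The next head, down a 2nd from G#3, is F#3.

F#3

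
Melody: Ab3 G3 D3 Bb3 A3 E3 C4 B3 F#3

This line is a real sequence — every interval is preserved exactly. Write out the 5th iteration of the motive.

E4 D#4 A#3

Taking 3-note groups, the heads are Ab3, Bb3, C4: the pattern moves up a 2nd.
Continuing the starts: D4 → E4.
From E4 the exact shape gives E4 D#4 A#3.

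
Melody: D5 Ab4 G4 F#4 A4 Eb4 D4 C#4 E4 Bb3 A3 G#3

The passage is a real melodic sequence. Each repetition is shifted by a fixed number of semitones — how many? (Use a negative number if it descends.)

-5

Unit = 4 notes; the statements start on D5, A4, E4, moving down a 4th each time.
D5→A4 is 69 − 74 = -5 semitones.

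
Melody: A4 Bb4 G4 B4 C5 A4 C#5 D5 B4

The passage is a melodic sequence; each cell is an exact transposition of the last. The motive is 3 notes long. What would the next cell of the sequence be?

Unit = 3 notes; the statements start on A4, B4, C#5, moving up a 2nd each time.
From D#5 the exact shape gives D#5 E5 C#5.

D#5 E5 C#5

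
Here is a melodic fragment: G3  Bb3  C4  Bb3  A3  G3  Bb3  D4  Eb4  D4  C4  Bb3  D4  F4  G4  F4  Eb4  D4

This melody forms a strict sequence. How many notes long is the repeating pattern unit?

6

Try groups of 6 (3 cells in 18 notes):
G3 Bb3 C4 Bb3 A3 G3 | Bb3 D4 Eb4 D4 C4 Bb3 | D4 F4 G4 F4 Eb4 D4
Each cell is the previous one up a 3rd — so the unit is 6 notes.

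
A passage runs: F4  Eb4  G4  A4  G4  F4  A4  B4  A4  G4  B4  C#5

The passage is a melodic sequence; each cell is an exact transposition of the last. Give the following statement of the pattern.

B4 A4 C#5 D#5

Unit = 4 notes; the statements start on F4, G4, A4, moving up a 2nd each time.
So cell 4 is B4 A4 C#5 D#5.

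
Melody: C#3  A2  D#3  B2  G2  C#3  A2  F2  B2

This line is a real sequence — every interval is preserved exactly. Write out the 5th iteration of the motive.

F2 Db2 G2

With a 3-note motive the entries are C#3, B2, A2, each down a 2nd from the previous.
Continuing the starts: G2 → F2.
Statement 5 starts on F2 and keeps the same exact contour: F2 Db2 G2.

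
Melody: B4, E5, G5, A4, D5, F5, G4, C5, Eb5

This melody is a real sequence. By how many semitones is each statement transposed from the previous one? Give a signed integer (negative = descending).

The 3-note cells begin on B4, A4, G4 — each down a 2nd from the last.
B4→A4 is 69 − 71 = -2 semitones.

-2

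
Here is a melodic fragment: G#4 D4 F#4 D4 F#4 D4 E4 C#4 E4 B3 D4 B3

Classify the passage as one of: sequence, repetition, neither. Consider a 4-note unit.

Note 2 of cell 2 is D4; if this were a sequence it would be C#4. No unit length gives a consistent transposition pattern.

neither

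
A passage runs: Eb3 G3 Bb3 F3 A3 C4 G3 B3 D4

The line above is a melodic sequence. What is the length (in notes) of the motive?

3

Try groups of 3 (3 cells in 9 notes):
Eb3 G3 Bb3 | F3 A3 C4 | G3 B3 D4
That's a consistent up a 2nd shift per cell, and no other grouping gives one.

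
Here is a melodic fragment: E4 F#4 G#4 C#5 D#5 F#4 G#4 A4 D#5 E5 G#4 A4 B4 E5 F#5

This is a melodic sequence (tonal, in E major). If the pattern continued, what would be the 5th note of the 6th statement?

The unit is 5 notes. Position-5 pitches of the 3 shown cells: D#5, E5, F#5.
Extending up a 2nd: G#5 → A5 → B5.

B5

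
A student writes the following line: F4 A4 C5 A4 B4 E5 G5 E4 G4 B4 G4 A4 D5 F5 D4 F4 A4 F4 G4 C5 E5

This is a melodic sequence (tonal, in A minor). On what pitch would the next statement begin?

C4

Taking 7-note groups, the heads are F4, E4, D4: the pattern moves down a 2nd.
The next head, down a 2nd from D4, is C4.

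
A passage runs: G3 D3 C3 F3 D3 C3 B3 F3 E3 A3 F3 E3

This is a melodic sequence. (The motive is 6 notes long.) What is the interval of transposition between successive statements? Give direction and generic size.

up a 3rd

Taking 6-note groups, the heads are G3, B3: the pattern moves up a 3rd.
From G3 to B3: up a 3rd.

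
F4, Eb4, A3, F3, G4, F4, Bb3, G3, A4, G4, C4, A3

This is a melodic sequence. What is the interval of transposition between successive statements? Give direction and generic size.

up a 2nd

The 4-note cells begin on F4, G4, A4 — each up a 2nd from the last.
F4 to G4 is up a 2nd.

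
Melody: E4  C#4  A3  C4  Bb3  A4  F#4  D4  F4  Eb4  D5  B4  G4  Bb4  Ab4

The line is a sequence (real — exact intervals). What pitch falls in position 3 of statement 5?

F5

The unit is 5 notes. Position-3 pitches of the 3 shown cells: A3, D4, G4.
Carrying that up a 4th forward: C5 → F5.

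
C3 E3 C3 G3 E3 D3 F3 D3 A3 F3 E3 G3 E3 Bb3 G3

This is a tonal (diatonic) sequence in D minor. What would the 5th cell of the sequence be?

The 5-note cells begin on C3, D3, E3 — each up a 2nd from the last.
Extending up a 2nd: F3 → G3.
So cell 5 is G3 Bb3 G3 D4 Bb3.

G3 Bb3 G3 D4 Bb3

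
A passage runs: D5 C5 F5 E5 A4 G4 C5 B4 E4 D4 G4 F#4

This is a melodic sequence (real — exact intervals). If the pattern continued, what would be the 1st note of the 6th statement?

C#3

With 4-note cells, note 1 of each statement runs D5, A4, E4.
Extending down a 4th: B3 → F#3 → C#3.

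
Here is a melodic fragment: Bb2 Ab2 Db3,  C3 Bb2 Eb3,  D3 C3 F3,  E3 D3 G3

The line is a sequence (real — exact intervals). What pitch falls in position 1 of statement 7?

The unit is 3 notes. Position-1 pitches of the 4 shown cells: Bb2, C3, D3, E3.
Each moves up a 2nd. Continuing: F#3 → G#3 → A#3.

A#3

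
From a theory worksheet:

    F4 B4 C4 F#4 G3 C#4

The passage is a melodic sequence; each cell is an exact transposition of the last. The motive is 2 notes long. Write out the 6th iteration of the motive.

With a 2-note motive the entries are F4, C4, G3, each down a 4th from the previous.
Continuing the starts: D3 → A2 → E2.
From E2 the exact shape gives E2 A#2.

E2 A#2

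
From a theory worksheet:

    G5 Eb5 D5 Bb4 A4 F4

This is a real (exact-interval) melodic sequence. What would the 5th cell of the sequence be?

Unit = 2 notes; the statements start on G5, D5, A4, moving down a 4th each time.
Carrying on: E4 → B3.
From B3 the exact shape gives B3 G3.

B3 G3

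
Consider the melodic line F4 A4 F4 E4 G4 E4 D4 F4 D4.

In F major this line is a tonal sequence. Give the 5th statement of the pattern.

Unit = 3 notes; the statements start on F4, E4, D4, moving down a 2nd each time.
Continuing the starts: C4 → Bb3.
From Bb3 the diatonic shape gives Bb3 D4 Bb3.

Bb3 D4 Bb3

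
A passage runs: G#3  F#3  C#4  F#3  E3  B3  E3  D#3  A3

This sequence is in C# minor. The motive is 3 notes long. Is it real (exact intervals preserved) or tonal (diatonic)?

Every note is diatonic to C# minor.
Cell 1 has -2 semitones from note 1 to 2, but cell 3 has -1 — the interval quality changes while the contour stays the same, which is the hallmark of a tonal sequence.

tonal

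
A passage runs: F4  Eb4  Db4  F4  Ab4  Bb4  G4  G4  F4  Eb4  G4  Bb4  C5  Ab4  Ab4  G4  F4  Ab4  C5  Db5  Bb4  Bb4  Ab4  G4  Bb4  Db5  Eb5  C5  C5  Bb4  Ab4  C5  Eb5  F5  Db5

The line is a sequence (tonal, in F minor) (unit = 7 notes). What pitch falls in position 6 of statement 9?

C6

With 7-note cells, note 6 of each statement runs Bb4, C5, Db5, Eb5, F5.
Carrying that up a 2nd forward: G5 → Ab5 → Bb5 → C6.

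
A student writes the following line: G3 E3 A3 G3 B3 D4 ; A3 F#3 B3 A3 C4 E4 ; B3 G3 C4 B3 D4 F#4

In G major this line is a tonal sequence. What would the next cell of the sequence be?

C4 A3 D4 C4 E4 G4

Unit = 6 notes; the statements start on G3, A3, B3, moving up a 2nd each time.
Statement 4 starts on C4 and keeps the same diatonic contour: C4 A3 D4 C4 E4 G4.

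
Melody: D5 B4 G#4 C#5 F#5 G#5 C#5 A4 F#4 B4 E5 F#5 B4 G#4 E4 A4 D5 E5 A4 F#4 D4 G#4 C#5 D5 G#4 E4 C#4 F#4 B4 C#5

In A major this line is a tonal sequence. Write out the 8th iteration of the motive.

Taking 6-note groups, the heads are D5, C#5, B4, A4, G#4: the pattern moves down a 2nd.
Continuing the starts: F#4 → E4 → D4.
So cell 8 is D4 B3 G#3 C#4 F#4 G#4.

D4 B3 G#3 C#4 F#4 G#4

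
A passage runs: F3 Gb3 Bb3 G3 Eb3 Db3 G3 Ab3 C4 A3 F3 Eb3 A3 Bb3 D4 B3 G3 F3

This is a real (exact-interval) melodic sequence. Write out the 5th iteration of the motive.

Unit = 6 notes; the statements start on F3, G3, A3, moving up a 2nd each time.
Continuing the starts: B3 → C#4.
Statement 5 starts on C#4 and keeps the same exact contour: C#4 D4 F#4 D#4 B3 A3.

C#4 D4 F#4 D#4 B3 A3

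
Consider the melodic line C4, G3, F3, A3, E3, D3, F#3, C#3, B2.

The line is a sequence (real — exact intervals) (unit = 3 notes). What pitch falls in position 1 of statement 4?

Grouping in 3s, the 1st note of each cell is C4, A3, F#3.
From F#3, down a 3rd gives D#3.

D#3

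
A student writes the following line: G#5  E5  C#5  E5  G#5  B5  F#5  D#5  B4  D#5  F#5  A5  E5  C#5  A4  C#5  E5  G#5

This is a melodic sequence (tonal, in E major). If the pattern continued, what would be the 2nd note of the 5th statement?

The unit is 6 notes. Position-2 pitches of the 3 shown cells: E5, D#5, C#5.
Extending down a 2nd: B4 → A4.

A4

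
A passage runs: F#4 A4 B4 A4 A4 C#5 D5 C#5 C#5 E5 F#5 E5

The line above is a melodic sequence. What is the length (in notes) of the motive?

There are 12 notes; a 4-note unit gives 3 cells:
F#4 A4 B4 A4 | A4 C#5 D5 C#5 | C#5 E5 F#5 E5
Every group is a transposition up a 3rd of the one before; no shorter unit works.

4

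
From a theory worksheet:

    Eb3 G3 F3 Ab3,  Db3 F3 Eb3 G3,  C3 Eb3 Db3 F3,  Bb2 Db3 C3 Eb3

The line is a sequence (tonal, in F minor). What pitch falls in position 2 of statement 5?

C3

The unit is 4 notes. Position-2 pitches of the 4 shown cells: G3, F3, Eb3, Db3.
Each moves down a 2nd; the next is C3.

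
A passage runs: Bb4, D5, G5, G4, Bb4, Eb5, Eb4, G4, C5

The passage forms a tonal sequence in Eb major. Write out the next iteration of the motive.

Taking 3-note groups, the heads are Bb4, G4, Eb4: the pattern moves down a 3rd.
Statement 4 starts on C4 and keeps the same diatonic contour: C4 Eb4 Ab4.

C4 Eb4 Ab4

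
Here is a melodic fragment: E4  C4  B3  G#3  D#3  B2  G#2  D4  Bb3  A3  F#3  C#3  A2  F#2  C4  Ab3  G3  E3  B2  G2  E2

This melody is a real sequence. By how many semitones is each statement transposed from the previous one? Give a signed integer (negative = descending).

-2

Unit = 7 notes; the statements start on E4, D4, C4, moving down a 2nd each time.
Counting half-steps from E4 to D4: -2.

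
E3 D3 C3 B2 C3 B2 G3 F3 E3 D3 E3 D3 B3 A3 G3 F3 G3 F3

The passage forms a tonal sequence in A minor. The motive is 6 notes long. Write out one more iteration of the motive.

D4 C4 B3 A3 B3 A3

With a 6-note motive the entries are E3, G3, B3, each up a 3rd from the previous.
Statement 4 starts on D4 and keeps the same diatonic contour: D4 C4 B3 A3 B3 A3.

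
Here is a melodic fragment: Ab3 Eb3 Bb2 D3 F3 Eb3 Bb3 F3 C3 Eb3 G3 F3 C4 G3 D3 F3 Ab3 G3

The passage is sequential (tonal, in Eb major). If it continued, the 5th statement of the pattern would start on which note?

Taking 6-note groups, the heads are Ab3, Bb3, C4: the pattern moves up a 2nd.
Extending the heads up a 2nd: D4 → Eb4.

Eb4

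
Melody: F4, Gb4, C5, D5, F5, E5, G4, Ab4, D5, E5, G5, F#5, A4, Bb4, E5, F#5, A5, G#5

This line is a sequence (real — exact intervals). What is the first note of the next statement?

Unit = 6 notes; the statements start on F4, G4, A4, moving up a 2nd each time.
The next head, up a 2nd from A4, is B4.

B4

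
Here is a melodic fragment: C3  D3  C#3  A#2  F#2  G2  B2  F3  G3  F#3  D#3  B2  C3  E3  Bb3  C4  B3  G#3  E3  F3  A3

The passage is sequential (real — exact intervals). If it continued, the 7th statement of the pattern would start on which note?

With a 7-note motive the entries are C3, F3, Bb3, each up a 4th from the previous.
Continuing: Eb4 → Ab4 → Db5 → Gb5. Statement 7 starts on Gb5.

Gb5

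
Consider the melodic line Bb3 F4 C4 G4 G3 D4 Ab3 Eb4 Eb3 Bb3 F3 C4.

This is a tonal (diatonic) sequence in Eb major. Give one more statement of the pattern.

Taking 4-note groups, the heads are Bb3, G3, Eb3: the pattern moves down a 3rd.
From C3 the diatonic shape gives C3 G3 D3 Ab3.

C3 G3 D3 Ab3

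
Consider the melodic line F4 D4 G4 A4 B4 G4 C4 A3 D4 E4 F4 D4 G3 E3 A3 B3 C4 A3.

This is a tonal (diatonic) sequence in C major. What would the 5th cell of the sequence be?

Unit = 6 notes; the statements start on F4, C4, G3, moving down a 4th each time.
Extending down a 4th: D3 → A2.
Statement 5 starts on A2 and keeps the same diatonic contour: A2 F2 B2 C3 D3 B2.

A2 F2 B2 C3 D3 B2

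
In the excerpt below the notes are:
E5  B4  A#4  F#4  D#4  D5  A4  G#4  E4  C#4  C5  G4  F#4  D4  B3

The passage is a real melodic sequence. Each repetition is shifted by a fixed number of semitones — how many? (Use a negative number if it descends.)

-2

Unit = 5 notes; the statements start on E5, D5, C5, moving down a 2nd each time.
Counting half-steps from E5 to D5: -2.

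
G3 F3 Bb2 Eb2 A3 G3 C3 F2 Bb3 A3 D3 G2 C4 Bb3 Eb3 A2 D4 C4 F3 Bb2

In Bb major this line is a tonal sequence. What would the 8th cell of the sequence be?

The 4-note cells begin on G3, A3, Bb3, C4, D4 — each up a 2nd from the last.
Carrying on: Eb4 → F4 → G4.
Statement 8 starts on G4 and keeps the same diatonic contour: G4 F4 Bb3 Eb3.

G4 F4 Bb3 Eb3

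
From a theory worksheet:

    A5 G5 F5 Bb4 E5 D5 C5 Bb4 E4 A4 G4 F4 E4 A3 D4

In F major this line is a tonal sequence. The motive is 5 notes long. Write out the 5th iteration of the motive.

Unit = 5 notes; the statements start on A5, D5, G4, moving down a 5th each time.
Carrying on: C4 → F3.
Statement 5 starts on F3 and keeps the same diatonic contour: F3 E3 D3 G2 C3.

F3 E3 D3 G2 C3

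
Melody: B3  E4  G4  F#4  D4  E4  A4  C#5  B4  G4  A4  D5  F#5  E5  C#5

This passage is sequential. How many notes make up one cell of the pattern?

Try groups of 5 (3 cells in 15 notes):
B3 E4 G4 F#4 D4 | E4 A4 C#5 B4 G4 | A4 D5 F#5 E5 C#5
Every group is a transposition up a 4th of the one before; no shorter unit works.

5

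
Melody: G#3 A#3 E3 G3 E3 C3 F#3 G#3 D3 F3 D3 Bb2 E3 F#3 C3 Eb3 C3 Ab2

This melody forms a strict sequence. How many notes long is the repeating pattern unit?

18 notes total. Splitting into 3 groups of 6:
G#3 A#3 E3 G3 E3 C3 | F#3 G#3 D3 F3 D3 Bb2 | E3 F#3 C3 Eb3 C3 Ab2
Every group is a transposition down a 2nd of the one before; no shorter unit works.

6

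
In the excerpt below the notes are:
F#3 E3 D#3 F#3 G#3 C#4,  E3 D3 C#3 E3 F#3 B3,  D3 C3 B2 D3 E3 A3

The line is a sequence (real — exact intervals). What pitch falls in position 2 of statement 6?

With 6-note cells, note 2 of each statement runs E3, D3, C3.
Carrying that down a 2nd forward: Bb2 → Ab2 → Gb2.

Gb2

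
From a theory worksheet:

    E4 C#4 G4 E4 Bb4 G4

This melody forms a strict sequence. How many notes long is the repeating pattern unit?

2

Try groups of 2 (3 cells in 6 notes):
E4 C#4 | G4 E4 | Bb4 G4
Every group is a transposition up a 3rd of the one before; no shorter unit works.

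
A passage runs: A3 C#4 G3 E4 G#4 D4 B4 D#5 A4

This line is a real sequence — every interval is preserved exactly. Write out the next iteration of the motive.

With a 3-note motive the entries are A3, E4, B4, each up a 5th from the previous.
From F#5 the exact shape gives F#5 A#5 E5.

F#5 A#5 E5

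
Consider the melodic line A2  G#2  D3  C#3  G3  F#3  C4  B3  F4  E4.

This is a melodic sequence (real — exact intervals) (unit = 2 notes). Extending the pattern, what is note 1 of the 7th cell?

Eb5

With 2-note cells, note 1 of each statement runs A2, D3, G3, C4, F4.
Carrying that up a 4th forward: Bb4 → Eb5.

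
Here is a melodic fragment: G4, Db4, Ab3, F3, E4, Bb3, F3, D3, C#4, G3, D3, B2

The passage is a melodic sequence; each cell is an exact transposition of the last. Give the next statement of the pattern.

Unit = 4 notes; the statements start on G4, E4, C#4, moving down a 3rd each time.
From A#3 the exact shape gives A#3 E3 B2 G#2.

A#3 E3 B2 G#2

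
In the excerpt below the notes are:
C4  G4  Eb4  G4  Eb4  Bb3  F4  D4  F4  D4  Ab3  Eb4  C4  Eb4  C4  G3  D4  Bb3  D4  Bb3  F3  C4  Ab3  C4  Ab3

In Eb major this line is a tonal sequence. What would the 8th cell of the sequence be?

C3 G3 Eb3 G3 Eb3

Unit = 5 notes; the statements start on C4, Bb3, Ab3, G3, F3, moving down a 2nd each time.
Carrying on: Eb3 → D3 → C3.
Statement 8 starts on C3 and keeps the same diatonic contour: C3 G3 Eb3 G3 Eb3.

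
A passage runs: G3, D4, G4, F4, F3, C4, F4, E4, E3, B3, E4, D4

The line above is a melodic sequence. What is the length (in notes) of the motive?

4

Try groups of 4 (3 cells in 12 notes):
G3 D4 G4 F4 | F3 C4 F4 E4 | E3 B3 E4 D4
That's a consistent down a 2nd shift per cell, and no other grouping gives one.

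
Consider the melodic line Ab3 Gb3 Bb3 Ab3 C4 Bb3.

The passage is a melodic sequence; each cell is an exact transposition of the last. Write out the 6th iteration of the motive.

Unit = 2 notes; the statements start on Ab3, Bb3, C4, moving up a 2nd each time.
Continuing the starts: D4 → E4 → F#4.
So cell 6 is F#4 E4.

F#4 E4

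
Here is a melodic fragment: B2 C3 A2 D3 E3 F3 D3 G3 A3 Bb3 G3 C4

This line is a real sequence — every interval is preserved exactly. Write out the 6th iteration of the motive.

The 4-note cells begin on B2, E3, A3 — each up a 4th from the last.
Carrying on: D4 → G4 → C5.
From C5 the exact shape gives C5 Db5 Bb4 Eb5.

C5 Db5 Bb4 Eb5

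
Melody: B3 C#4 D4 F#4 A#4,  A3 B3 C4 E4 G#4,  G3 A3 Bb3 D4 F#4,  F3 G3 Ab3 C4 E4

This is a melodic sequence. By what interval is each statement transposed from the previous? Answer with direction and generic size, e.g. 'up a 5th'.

Unit = 5 notes; the statements start on B3, A3, G3, F3, moving down a 2nd each time.
B3 to A3 is down a 2nd.

down a 2nd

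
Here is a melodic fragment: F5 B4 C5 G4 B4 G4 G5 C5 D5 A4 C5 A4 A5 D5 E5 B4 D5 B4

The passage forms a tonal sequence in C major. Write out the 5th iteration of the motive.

C6 F5 G5 D5 F5 D5

With a 6-note motive the entries are F5, G5, A5, each up a 2nd from the previous.
Extending up a 2nd: B5 → C6.
Statement 5 starts on C6 and keeps the same diatonic contour: C6 F5 G5 D5 F5 D5.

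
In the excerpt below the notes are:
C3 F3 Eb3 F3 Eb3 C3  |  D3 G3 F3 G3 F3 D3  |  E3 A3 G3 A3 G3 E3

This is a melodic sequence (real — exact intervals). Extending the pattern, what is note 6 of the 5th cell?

Grouping in 6s, the 6th note of each cell is C3, D3, E3.
Each moves up a 2nd. Continuing: F#3 → G#3.

G#3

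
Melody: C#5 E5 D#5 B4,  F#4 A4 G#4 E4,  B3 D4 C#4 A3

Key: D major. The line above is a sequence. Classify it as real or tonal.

real

Each cell has the same semitone pattern (3, -1, -4) — intervals are preserved exactly.
And D#5 lies outside D major, so the sequence is real rather than tonal.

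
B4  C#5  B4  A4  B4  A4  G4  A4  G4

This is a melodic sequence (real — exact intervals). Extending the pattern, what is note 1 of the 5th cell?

Eb4

The unit is 3 notes. Position-1 pitches of the 3 shown cells: B4, A4, G4.
Extending down a 2nd: F4 → Eb4.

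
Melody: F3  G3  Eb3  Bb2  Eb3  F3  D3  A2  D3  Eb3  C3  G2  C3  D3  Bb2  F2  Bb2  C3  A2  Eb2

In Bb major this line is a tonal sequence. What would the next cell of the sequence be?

The 4-note cells begin on F3, Eb3, D3, C3, Bb2 — each down a 2nd from the last.
From A2 the diatonic shape gives A2 Bb2 G2 D2.

A2 Bb2 G2 D2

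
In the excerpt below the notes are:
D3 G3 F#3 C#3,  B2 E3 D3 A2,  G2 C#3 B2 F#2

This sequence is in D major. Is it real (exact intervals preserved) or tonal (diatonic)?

Every note is diatonic to D major.
Cell 1 has -1 semitones from note 2 to 3, but cell 2 has -2 — the interval quality changes while the contour stays the same, which is the hallmark of a tonal sequence.

tonal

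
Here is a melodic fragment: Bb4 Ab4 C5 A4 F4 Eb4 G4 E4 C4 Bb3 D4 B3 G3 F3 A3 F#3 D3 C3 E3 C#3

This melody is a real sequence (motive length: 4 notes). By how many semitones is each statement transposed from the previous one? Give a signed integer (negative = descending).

Taking 4-note groups, the heads are Bb4, F4, C4, G3, D3: the pattern moves down a 4th.
Bb4→F4 is 65 − 70 = -5 semitones.

-5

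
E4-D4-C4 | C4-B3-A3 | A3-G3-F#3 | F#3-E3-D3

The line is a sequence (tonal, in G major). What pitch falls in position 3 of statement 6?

G2

Grouping in 3s, the 3rd note of each cell is C4, A3, F#3, D3.
Carrying that down a 3rd forward: B2 → G2.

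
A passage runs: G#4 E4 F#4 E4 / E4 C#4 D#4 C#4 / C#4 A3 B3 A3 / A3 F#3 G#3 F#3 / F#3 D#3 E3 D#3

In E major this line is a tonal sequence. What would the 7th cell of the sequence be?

B2 G#2 A2 G#2

With a 4-note motive the entries are G#4, E4, C#4, A3, F#3, each down a 3rd from the previous.
Carrying on: D#3 → B2.
Statement 7 starts on B2 and keeps the same diatonic contour: B2 G#2 A2 G#2.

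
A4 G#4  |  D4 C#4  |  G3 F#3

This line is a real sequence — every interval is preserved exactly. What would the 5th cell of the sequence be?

F2 E2

Taking 2-note groups, the heads are A4, D4, G3: the pattern moves down a 5th.
Extending down a 5th: C3 → F2.
Statement 5 starts on F2 and keeps the same exact contour: F2 E2.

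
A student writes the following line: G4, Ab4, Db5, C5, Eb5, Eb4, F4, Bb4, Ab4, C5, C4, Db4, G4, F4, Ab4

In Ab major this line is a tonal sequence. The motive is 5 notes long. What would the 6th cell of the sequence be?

The 5-note cells begin on G4, Eb4, C4 — each down a 3rd from the last.
Continuing the starts: Ab3 → F3 → Db3.
From Db3 the diatonic shape gives Db3 Eb3 Ab3 G3 Bb3.

Db3 Eb3 Ab3 G3 Bb3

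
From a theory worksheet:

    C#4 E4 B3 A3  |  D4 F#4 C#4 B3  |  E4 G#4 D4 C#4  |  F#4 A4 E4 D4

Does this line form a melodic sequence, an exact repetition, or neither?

sequence

Each 4-note cell is the previous one transposed up a 2nd.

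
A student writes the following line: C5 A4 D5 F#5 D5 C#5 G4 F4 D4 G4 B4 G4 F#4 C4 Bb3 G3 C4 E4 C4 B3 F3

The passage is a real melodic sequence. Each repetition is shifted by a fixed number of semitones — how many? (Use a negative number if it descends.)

Unit = 7 notes; the statements start on C5, F4, Bb3, moving down a 5th each time.
C5→F4 is 65 − 72 = -7 semitones.

-7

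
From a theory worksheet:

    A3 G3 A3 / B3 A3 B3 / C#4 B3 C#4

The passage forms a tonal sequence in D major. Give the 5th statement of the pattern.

Unit = 3 notes; the statements start on A3, B3, C#4, moving up a 2nd each time.
Carrying on: D4 → E4.
So cell 5 is E4 D4 E4.

E4 D4 E4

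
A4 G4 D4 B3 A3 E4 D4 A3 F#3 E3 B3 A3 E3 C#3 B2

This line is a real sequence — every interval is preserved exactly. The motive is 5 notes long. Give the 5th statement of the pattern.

Unit = 5 notes; the statements start on A4, E4, B3, moving down a 4th each time.
Carrying on: F#3 → C#3.
From C#3 the exact shape gives C#3 B2 F#2 D#2 C#2.

C#3 B2 F#2 D#2 C#2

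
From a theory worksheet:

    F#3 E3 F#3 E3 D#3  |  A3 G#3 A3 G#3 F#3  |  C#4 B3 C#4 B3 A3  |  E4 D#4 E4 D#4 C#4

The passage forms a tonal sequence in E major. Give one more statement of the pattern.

G#4 F#4 G#4 F#4 E4

Unit = 5 notes; the statements start on F#3, A3, C#4, E4, moving up a 3rd each time.
So cell 5 is G#4 F#4 G#4 F#4 E4.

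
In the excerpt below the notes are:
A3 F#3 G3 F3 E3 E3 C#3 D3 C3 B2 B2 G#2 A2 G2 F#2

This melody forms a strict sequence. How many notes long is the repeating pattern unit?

5

15 notes total. Splitting into 3 groups of 5:
A3 F#3 G3 F3 E3 | E3 C#3 D3 C3 B2 | B2 G#2 A2 G2 F#2
That's a consistent down a 4th shift per cell, and no other grouping gives one.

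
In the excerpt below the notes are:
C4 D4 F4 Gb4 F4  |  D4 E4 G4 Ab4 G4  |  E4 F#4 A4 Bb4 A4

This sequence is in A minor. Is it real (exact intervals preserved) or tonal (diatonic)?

Each cell has the same semitone pattern (2, 3, 1, -1) — intervals are preserved exactly.
And Gb4 lies outside A minor, so the sequence is real rather than tonal.

real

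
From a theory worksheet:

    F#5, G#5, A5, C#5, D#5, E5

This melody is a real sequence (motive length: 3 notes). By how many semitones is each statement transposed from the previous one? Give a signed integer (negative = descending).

-5

The 3-note cells begin on F#5, C#5 — each down a 4th from the last.
Counting half-steps from F#5 to C#5: -5.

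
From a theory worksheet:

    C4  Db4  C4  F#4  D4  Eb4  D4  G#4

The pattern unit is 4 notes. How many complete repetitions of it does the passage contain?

8 notes in groups of 4 gives 8/4 = 2 statements.
Starts: C4, D4 — each up a 2nd.

2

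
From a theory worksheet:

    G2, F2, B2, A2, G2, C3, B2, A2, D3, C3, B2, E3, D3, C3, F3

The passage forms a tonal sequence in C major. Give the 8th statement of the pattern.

The 3-note cells begin on G2, A2, B2, C3, D3 — each up a 2nd from the last.
Continuing the starts: E3 → F3 → G3.
Statement 8 starts on G3 and keeps the same diatonic contour: G3 F3 B3.

G3 F3 B3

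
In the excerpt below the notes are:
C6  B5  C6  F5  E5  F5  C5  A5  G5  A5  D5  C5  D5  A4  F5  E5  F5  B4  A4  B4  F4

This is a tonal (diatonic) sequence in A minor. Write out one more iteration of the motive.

D5 C5 D5 G4 F4 G4 D4

Unit = 7 notes; the statements start on C6, A5, F5, moving down a 3rd each time.
So cell 4 is D5 C5 D5 G4 F4 G4 D4.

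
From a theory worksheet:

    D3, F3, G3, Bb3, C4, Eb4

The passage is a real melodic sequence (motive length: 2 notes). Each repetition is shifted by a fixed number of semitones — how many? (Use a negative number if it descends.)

Unit = 2 notes; the statements start on D3, G3, C4, moving up a 4th each time.
D3→G3 is 55 − 50 = 5 semitones.

5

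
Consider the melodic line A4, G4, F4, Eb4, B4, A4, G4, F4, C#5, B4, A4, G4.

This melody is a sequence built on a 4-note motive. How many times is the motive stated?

12 notes in groups of 4 gives 12/4 = 3 statements.
Starts: A4, B4, C#5 — each up a 2nd.

3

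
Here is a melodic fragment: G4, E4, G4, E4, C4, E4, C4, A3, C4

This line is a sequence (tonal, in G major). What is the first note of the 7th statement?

Taking 3-note groups, the heads are G4, E4, C4: the pattern moves down a 3rd.
Extending the heads down a 3rd: A3 → F#3 → D3 → B2.

B2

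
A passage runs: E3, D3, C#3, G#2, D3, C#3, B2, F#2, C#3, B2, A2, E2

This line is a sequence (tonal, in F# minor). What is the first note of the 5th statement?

A2

Taking 4-note groups, the heads are E3, D3, C#3: the pattern moves down a 2nd.
Extending the heads down a 2nd: B2 → A2.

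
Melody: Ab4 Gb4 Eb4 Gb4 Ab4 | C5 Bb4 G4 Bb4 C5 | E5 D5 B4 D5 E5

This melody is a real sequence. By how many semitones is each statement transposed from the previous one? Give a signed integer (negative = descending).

4

Unit = 5 notes; the statements start on Ab4, C5, E5, moving up a 3rd each time.
Counting half-steps from Ab4 to C5: 4.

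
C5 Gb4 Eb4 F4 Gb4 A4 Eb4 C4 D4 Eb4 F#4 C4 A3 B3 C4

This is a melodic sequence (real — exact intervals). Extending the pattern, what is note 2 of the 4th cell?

The unit is 5 notes. Position-2 pitches of the 3 shown cells: Gb4, Eb4, C4.
Each moves down a 3rd; the next is A3.

A3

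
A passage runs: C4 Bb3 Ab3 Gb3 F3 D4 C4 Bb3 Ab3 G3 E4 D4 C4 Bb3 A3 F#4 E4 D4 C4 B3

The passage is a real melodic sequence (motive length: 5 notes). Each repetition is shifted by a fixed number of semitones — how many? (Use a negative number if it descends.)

Unit = 5 notes; the statements start on C4, D4, E4, F#4, moving up a 2nd each time.
C4→D4 is 62 − 60 = 2 semitones.

2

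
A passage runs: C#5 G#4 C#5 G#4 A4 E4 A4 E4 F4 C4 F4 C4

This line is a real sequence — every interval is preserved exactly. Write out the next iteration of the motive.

Db4 Ab3 Db4 Ab3

Unit = 4 notes; the statements start on C#5, A4, F4, moving down a 3rd each time.
Statement 4 starts on Db4 and keeps the same exact contour: Db4 Ab3 Db4 Ab3.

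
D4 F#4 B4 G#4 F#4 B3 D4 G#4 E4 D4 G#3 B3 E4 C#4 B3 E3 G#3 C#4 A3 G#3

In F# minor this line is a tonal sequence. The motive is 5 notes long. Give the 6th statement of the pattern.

A2 C#3 F#3 D3 C#3

Unit = 5 notes; the statements start on D4, B3, G#3, E3, moving down a 3rd each time.
Carrying on: C#3 → A2.
From A2 the diatonic shape gives A2 C#3 F#3 D3 C#3.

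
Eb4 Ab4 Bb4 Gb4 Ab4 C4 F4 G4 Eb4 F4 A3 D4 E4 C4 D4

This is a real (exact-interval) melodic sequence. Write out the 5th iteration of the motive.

Taking 5-note groups, the heads are Eb4, C4, A3: the pattern moves down a 3rd.
Extending down a 3rd: F#3 → D#3.
So cell 5 is D#3 G#3 A#3 F#3 G#3.

D#3 G#3 A#3 F#3 G#3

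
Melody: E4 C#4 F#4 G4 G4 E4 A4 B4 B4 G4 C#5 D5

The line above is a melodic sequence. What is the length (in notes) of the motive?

There are 12 notes; a 4-note unit gives 3 cells:
E4 C#4 F#4 G4 | G4 E4 A4 B4 | B4 G4 C#5 D5
Every group is a transposition up a 3rd of the one before; no shorter unit works.

4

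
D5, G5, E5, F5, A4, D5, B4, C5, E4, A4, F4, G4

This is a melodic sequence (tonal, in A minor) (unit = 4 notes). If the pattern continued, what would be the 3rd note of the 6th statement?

D3

With 4-note cells, note 3 of each statement runs E5, B4, F4.
Extending down a 4th: C4 → G3 → D3.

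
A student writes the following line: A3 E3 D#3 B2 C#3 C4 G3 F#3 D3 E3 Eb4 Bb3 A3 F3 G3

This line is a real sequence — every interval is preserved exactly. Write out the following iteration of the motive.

Taking 5-note groups, the heads are A3, C4, Eb4: the pattern moves up a 3rd.
From Gb4 the exact shape gives Gb4 Db4 C4 Ab3 Bb3.

Gb4 Db4 C4 Ab3 Bb3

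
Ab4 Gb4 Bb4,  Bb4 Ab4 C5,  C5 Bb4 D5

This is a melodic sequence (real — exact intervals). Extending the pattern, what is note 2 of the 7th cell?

Grouping in 3s, the 2nd note of each cell is Gb4, Ab4, Bb4.
Carrying that up a 2nd forward: C5 → D5 → E5 → F#5.

F#5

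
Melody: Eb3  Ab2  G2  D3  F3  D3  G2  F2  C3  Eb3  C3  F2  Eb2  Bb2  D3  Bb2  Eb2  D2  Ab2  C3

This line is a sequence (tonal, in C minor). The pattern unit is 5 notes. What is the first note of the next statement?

Ab2

The 5-note cells begin on Eb3, D3, C3, Bb2 — each down a 2nd from the last.
One more step down a 2nd gives Ab2.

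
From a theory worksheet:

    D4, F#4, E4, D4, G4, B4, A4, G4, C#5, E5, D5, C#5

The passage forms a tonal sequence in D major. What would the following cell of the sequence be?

F#5 A5 G5 F#5

The 4-note cells begin on D4, G4, C#5 — each up a 4th from the last.
From F#5 the diatonic shape gives F#5 A5 G5 F#5.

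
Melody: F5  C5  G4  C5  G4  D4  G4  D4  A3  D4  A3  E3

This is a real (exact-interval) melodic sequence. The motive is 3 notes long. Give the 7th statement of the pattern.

The 3-note cells begin on F5, C5, G4, D4 — each down a 4th from the last.
Carrying on: A3 → E3 → B2.
From B2 the exact shape gives B2 F#2 C#2.

B2 F#2 C#2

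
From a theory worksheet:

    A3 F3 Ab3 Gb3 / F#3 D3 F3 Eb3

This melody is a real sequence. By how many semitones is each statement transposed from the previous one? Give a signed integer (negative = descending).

Taking 4-note groups, the heads are A3, F#3: the pattern moves down a 3rd.
Counting half-steps from A3 to F#3: -3.

-3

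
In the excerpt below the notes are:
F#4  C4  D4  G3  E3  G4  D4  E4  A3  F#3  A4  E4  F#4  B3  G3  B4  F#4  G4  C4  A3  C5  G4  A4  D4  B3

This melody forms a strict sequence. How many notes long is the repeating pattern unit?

Try groups of 5 (5 cells in 25 notes):
F#4 C4 D4 G3 E3 | G4 D4 E4 A3 F#3 | A4 E4 F#4 B3 G3 | B4 F#4 G4 C4 A3 | C5 G4 A4 D4 B3
Each cell is the previous one up a 2nd — so the unit is 5 notes.

5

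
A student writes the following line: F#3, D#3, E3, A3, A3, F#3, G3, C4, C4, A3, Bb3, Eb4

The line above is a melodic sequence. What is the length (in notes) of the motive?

4

Try groups of 4 (3 cells in 12 notes):
F#3 D#3 E3 A3 | A3 F#3 G3 C4 | C4 A3 Bb3 Eb4
Every group is a transposition up a 3rd of the one before; no shorter unit works.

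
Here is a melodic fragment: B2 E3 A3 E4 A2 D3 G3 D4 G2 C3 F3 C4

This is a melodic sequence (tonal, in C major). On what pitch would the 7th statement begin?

C2

Unit = 4 notes; the statements start on B2, A2, G2, moving down a 2nd each time.
Continuing: F2 → E2 → D2 → C2. Statement 7 starts on C2.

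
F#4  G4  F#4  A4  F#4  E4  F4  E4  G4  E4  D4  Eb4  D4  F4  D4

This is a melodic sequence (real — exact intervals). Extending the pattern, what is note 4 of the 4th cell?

Eb4

With 5-note cells, note 4 of each statement runs A4, G4, F4.
From F4, down a 2nd gives Eb4.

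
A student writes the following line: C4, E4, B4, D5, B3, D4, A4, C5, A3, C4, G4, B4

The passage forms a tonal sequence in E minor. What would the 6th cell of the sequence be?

E3 G3 D4 F#4

With a 4-note motive the entries are C4, B3, A3, each down a 2nd from the previous.
Continuing the starts: G3 → F#3 → E3.
Statement 6 starts on E3 and keeps the same diatonic contour: E3 G3 D4 F#4.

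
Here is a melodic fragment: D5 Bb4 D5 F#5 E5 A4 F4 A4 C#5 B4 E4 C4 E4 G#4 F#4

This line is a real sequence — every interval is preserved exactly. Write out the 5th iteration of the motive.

F#3 D3 F#3 A#3 G#3

Taking 5-note groups, the heads are D5, A4, E4: the pattern moves down a 4th.
Continuing the starts: B3 → F#3.
So cell 5 is F#3 D3 F#3 A#3 G#3.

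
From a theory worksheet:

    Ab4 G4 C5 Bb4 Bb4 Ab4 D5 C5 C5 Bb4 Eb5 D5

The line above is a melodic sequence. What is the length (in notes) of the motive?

There are 12 notes; a 4-note unit gives 3 cells:
Ab4 G4 C5 Bb4 | Bb4 Ab4 D5 C5 | C5 Bb4 Eb5 D5
That's a consistent up a 2nd shift per cell, and no other grouping gives one.

4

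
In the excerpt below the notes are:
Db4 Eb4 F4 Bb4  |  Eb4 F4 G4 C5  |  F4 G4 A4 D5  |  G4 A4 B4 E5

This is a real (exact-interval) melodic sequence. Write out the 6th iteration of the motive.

With a 4-note motive the entries are Db4, Eb4, F4, G4, each up a 2nd from the previous.
Carrying on: A4 → B4.
So cell 6 is B4 C#5 D#5 G#5.

B4 C#5 D#5 G#5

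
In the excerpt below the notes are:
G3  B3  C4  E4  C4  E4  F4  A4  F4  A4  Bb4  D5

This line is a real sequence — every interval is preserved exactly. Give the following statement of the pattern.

Unit = 4 notes; the statements start on G3, C4, F4, moving up a 4th each time.
Statement 4 starts on Bb4 and keeps the same exact contour: Bb4 D5 Eb5 G5.

Bb4 D5 Eb5 G5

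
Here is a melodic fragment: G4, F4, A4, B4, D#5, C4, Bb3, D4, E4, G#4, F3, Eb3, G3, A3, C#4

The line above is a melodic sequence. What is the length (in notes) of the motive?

5

15 notes total. Splitting into 3 groups of 5:
G4 F4 A4 B4 D#5 | C4 Bb3 D4 E4 G#4 | F3 Eb3 G3 A3 C#4
Every group is a transposition down a 5th of the one before; no shorter unit works.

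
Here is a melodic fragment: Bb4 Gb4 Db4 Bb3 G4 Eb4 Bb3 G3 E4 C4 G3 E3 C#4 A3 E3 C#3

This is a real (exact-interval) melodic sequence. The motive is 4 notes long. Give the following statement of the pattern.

The 4-note cells begin on Bb4, G4, E4, C#4 — each down a 3rd from the last.
Statement 5 starts on A#3 and keeps the same exact contour: A#3 F#3 C#3 A#2.

A#3 F#3 C#3 A#2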